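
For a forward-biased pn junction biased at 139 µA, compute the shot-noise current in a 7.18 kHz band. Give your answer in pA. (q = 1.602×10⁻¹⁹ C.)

I_n = √(2qI·B)
2qI·B = 2 × 1.602×10⁻¹⁹ × 1.39×10⁻⁴ × 7.18×10³ = 3.20×10⁻¹⁹ A²
I_n = √(3.20×10⁻¹⁹) = 5.65×10⁻¹⁰ A = 565 pA

565 pA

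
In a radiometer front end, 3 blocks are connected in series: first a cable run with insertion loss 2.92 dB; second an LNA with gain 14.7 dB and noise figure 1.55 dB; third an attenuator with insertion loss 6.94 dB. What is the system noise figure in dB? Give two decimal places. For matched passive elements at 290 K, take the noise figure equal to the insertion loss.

Convert to linear (a loss of L dB is a gain of −L dB): F_i = 10^(NF_i/10), G_i = 10^(G_i,dB/10)
  Stage 1: F_1 = 10^(2.92/10) = 1.959, G_1 = 10^(−2.92/10) = 0.5105
  Stage 2: F_2 = 10^(1.55/10) = 1.429, G_2 = 10^(14.7/10) = 29.51
  Stage 3: F_3 = 10^(6.94/10) = 4.943, G_3 = 10^(−6.94/10) = 0.2023
Friis cascade:
  F = 1.959 + (1.429 − 1)/0.5105 + (4.943 − 1)/15.07 = 3.061
NF = 10 log₁₀(3.061) = 4.86 dB

4.86 dB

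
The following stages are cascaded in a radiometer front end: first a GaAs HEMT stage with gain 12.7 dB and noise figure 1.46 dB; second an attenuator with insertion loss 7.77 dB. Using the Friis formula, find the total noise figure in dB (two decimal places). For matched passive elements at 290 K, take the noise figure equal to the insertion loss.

2.22 dB

Convert to linear (a loss of L dB is a gain of −L dB): F_i = 10^(NF_i/10), G_i = 10^(G_i,dB/10)
  Stage 1: F_1 = 10^(1.46/10) = 1.400, G_1 = 10^(12.7/10) = 18.62
  Stage 2: F_2 = 10^(7.77/10) = 5.984, G_2 = 10^(−7.77/10) = 0.1671
Friis cascade:
  F = 1.400 + (5.984 − 1)/18.62 = 1.667
NF = 10 log₁₀(1.667) = 2.22 dB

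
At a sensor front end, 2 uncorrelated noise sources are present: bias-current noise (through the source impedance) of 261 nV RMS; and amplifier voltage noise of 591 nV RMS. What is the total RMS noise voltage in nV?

Uncorrelated sources add in power (mean-square): V_tot = √(ΣV_i²)
V_tot = √[(2.61×10⁻⁷)² + (5.91×10⁻⁷)²] = 6.46×10⁻⁷ V = 646 nV

646 nV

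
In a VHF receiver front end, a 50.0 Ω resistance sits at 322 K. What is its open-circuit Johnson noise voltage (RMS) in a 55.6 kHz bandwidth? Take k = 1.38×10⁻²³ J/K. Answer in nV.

222 nV

V_n = √(4kTRB)
4kTRB = 4 × 1.38×10⁻²³ × 322 × 5.00×10¹ × 5.56×10⁴ = 4.94×10⁻¹⁴ V²
V_n = √(4.94×10⁻¹⁴) = 2.22×10⁻⁷ V = 222 nV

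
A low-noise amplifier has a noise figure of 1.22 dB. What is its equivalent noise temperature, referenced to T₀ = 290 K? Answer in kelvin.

F = 10^(1.22/10) = 1.32434
T_e = (F − 1)·T₀ = (1.32434 − 1) × 290 = 94.1 K

94.1 K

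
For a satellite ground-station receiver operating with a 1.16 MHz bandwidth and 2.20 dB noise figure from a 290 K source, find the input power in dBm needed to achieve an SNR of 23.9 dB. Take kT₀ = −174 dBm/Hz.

Sensitivity = −174 + 10 log₁₀(B) + NF + SNR_min
= −174 + 60.64 + 2.20 + 23.9
= −87.26 dBm → −87.3 dBm

−87.3 dBm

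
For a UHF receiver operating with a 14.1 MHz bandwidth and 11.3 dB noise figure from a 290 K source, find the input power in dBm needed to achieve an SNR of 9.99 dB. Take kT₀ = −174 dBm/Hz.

−81.2 dBm

Sensitivity = −174 + 10 log₁₀(B) + NF + SNR_min
= −174 + 71.49 + 11.3 + 9.99
= −81.22 dBm → −81.2 dBm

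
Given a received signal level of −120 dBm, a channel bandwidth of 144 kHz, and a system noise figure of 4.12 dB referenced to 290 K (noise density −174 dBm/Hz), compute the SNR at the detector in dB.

−1.7 dB

Noise floor: N = −174 + 10 log₁₀(B) + NF
10 log₁₀(1.44×10⁵) = 51.58 dB
N = −174 + 51.58 + 4.12 = −118.30 dBm
SNR = P_sig − N = −120 − (−118.30) = −1.70 dB → −1.7 dB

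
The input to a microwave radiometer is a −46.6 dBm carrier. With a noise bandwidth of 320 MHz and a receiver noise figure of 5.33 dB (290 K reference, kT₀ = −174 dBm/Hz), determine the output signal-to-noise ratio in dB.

Noise floor: N = −174 + 10 log₁₀(B) + NF
10 log₁₀(3.20×10⁸) = 85.05 dB
N = −174 + 85.05 + 5.33 = −83.62 dBm
SNR = P_sig − N = −46.6 − (−83.62) = 37.02 dB → 37.0 dB

37.0 dB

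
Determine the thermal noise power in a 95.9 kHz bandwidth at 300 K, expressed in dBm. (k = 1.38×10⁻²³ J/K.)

−124.0 dBm

P_n = kTB = 1.38×10⁻²³ × 300 × 9.59×10⁴ = 3.97×10⁻¹⁶ W
In dBm: 10 log₁₀(3.97×10⁻¹⁶ / 10⁻³) = −124.0 dBm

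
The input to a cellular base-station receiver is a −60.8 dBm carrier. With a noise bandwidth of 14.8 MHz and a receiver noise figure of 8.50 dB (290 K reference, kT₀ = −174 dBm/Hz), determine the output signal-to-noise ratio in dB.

Noise floor: N = −174 + 10 log₁₀(B) + NF
10 log₁₀(1.48×10⁷) = 71.7 dB
N = −174 + 71.7 + 8.50 = −93.80 dBm
SNR = P_sig − N = −60.8 − (−93.80) = 33.00 dB → 33.0 dB

33.0 dB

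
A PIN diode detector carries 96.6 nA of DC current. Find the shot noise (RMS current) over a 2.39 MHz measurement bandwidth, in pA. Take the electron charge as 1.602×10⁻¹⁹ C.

I_n = √(2qI·B)
2qI·B = 2 × 1.602×10⁻¹⁹ × 9.66×10⁻⁸ × 2.39×10⁶ = 7.40×10⁻²⁰ A²
I_n = √(7.40×10⁻²⁰) = 2.72×10⁻¹⁰ A = 272 pA

272 pA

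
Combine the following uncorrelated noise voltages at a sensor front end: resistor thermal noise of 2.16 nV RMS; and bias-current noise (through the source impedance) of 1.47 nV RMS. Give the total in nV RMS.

Uncorrelated sources add in power (mean-square): V_tot = √(ΣV_i²)
V_tot = √[(2.16×10⁻⁹)² + (1.47×10⁻⁹)²] = 2.61×10⁻⁹ V = 2.61 nV

2.61 nV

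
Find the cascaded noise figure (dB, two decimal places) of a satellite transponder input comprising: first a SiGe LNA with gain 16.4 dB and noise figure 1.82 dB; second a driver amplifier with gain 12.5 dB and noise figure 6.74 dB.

2.06 dB

Convert to linear (a loss of L dB is a gain of −L dB): F_i = 10^(NF_i/10), G_i = 10^(G_i,dB/10)
  Stage 1: F_1 = 10^(1.82/10) = 1.521, G_1 = 10^(16.4/10) = 43.65
  Stage 2: F_2 = 10^(6.74/10) = 4.721, G_2 = 10^(12.5/10) = 17.78
Friis cascade:
  F = 1.521 + (4.721 − 1)/43.65 = 1.606
NF = 10 log₁₀(1.606) = 2.06 dB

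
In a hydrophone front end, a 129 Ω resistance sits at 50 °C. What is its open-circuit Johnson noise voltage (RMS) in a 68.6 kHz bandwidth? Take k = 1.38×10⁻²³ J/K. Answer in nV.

T = 50 °C + 273.15 = 323.15 K
V_n = √(4kTRB)
4kTRB = 4 × 1.38×10⁻²³ × 323.15 × 1.29×10² × 6.86×10⁴ = 1.58×10⁻¹³ V²
V_n = √(1.58×10⁻¹³) = 3.97×10⁻⁷ V = 397 nV

397 nV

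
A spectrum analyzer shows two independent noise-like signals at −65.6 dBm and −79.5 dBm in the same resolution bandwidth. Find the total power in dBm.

Convert to linear, add, convert back:
P₁ = 2.75×10⁻¹⁰ W, P₂ = 1.12×10⁻¹¹ W
P_tot = 2.87×10⁻¹⁰ W → 10 log₁₀(P_tot / 10⁻³) = −65.4 dBm

−65.4 dBm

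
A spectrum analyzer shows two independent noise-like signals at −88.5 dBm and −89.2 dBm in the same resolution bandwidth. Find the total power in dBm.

−85.8 dBm

Convert to linear, add, convert back:
P₁ = 1.41×10⁻¹² W, P₂ = 1.20×10⁻¹² W
P_tot = 2.61×10⁻¹² W → 10 log₁₀(P_tot / 10⁻³) = −85.8 dBm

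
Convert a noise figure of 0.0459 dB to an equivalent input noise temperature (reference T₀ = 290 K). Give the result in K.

F = 10^(0.0459/10) = 1.01062
T_e = (F − 1)·T₀ = (1.01062 − 1) × 290 = 3.08 K

3.08 K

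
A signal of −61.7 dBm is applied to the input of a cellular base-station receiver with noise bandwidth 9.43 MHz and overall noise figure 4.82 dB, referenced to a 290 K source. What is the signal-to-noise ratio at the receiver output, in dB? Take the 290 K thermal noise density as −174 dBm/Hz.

Noise floor: N = −174 + 10 log₁₀(B) + NF
10 log₁₀(9.43×10⁶) = 69.75 dB
N = −174 + 69.75 + 4.82 = −99.43 dBm
SNR = P_sig − N = −61.7 − (−99.43) = 37.73 dB → 37.7 dB

37.7 dB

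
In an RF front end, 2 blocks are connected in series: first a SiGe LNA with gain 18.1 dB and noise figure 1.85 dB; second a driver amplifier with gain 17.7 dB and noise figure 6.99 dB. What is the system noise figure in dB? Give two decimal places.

2.02 dB

Convert to linear (a loss of L dB is a gain of −L dB): F_i = 10^(NF_i/10), G_i = 10^(G_i,dB/10)
  Stage 1: F_1 = 10^(1.85/10) = 1.531, G_1 = 10^(18.1/10) = 64.57
  Stage 2: F_2 = 10^(6.99/10) = 5.000, G_2 = 10^(17.7/10) = 58.88
Friis cascade:
  F = 1.531 + (5.000 − 1)/64.57 = 1.593
NF = 10 log₁₀(1.593) = 2.02 dB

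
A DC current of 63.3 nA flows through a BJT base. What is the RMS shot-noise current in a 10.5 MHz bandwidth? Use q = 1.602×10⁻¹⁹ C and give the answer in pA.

I_n = √(2qI·B)
2qI·B = 2 × 1.602×10⁻¹⁹ × 6.33×10⁻⁸ × 1.05×10⁷ = 2.13×10⁻¹⁹ A²
I_n = √(2.13×10⁻¹⁹) = 4.61×10⁻¹⁰ A = 461 pA

461 pA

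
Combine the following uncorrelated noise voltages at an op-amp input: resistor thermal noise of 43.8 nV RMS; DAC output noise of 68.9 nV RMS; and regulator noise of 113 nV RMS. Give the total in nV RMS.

Uncorrelated sources add in power (mean-square): V_tot = √(ΣV_i²)
V_tot = √[(4.38×10⁻⁸)² + (6.89×10⁻⁸)² + (1.13×10⁻⁷)²] = 1.39×10⁻⁷ V = 139 nV

139 nV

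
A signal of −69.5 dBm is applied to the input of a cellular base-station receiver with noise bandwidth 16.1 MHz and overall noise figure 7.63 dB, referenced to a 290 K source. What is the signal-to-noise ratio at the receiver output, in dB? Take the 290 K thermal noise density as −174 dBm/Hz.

24.8 dB

Noise floor: N = −174 + 10 log₁₀(B) + NF
10 log₁₀(1.61×10⁷) = 72.07 dB
N = −174 + 72.07 + 7.63 = −94.30 dBm
SNR = P_sig − N = −69.5 − (−94.30) = 24.80 dB → 24.8 dB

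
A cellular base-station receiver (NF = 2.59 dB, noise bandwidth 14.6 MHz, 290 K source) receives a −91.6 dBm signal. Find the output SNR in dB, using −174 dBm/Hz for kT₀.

8.2 dB

Noise floor: N = −174 + 10 log₁₀(B) + NF
10 log₁₀(1.46×10⁷) = 71.64 dB
N = −174 + 71.64 + 2.59 = −99.77 dBm
SNR = P_sig − N = −91.6 − (−99.77) = 8.17 dB → 8.2 dB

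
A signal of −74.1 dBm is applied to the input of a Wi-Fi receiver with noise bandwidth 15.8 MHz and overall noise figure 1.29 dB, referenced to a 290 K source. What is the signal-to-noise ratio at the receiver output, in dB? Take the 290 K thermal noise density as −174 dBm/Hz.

26.6 dB

Noise floor: N = −174 + 10 log₁₀(B) + NF
10 log₁₀(1.58×10⁷) = 71.99 dB
N = −174 + 71.99 + 1.29 = −100.72 dBm
SNR = P_sig − N = −74.1 − (−100.72) = 26.62 dB → 26.6 dB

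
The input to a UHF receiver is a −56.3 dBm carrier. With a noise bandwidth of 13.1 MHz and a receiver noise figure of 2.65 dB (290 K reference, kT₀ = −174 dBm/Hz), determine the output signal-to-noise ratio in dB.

Noise floor: N = −174 + 10 log₁₀(B) + NF
10 log₁₀(1.31×10⁷) = 71.17 dB
N = −174 + 71.17 + 2.65 = −100.18 dBm
SNR = P_sig − N = −56.3 − (−100.18) = 43.88 dB → 43.9 dB

43.9 dB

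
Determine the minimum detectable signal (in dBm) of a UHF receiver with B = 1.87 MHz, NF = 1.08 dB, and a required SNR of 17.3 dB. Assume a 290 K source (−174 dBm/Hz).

Sensitivity = −174 + 10 log₁₀(B) + NF + SNR_min
= −174 + 62.72 + 1.08 + 17.3
= −92.90 dBm → −92.9 dBm

−92.9 dBm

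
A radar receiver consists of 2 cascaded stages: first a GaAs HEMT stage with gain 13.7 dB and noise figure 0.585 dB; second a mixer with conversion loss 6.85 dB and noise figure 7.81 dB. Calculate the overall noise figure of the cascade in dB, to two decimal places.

1.33 dB

Convert to linear (a loss of L dB is a gain of −L dB): F_i = 10^(NF_i/10), G_i = 10^(G_i,dB/10)
  Stage 1: F_1 = 10^(0.585/10) = 1.144, G_1 = 10^(13.7/10) = 23.44
  Stage 2: F_2 = 10^(7.81/10) = 6.039, G_2 = 10^(−6.85/10) = 0.2065
Friis cascade:
  F = 1.144 + (6.039 − 1)/23.44 = 1.359
NF = 10 log₁₀(1.359) = 1.33 dB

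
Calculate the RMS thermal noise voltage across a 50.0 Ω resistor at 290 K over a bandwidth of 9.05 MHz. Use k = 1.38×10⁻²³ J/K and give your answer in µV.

2.69 µV

V_n = √(4kTRB)
4kTRB = 4 × 1.38×10⁻²³ × 290 × 5.00×10¹ × 9.05×10⁶ = 7.24×10⁻¹² V²
V_n = √(7.24×10⁻¹²) = 2.69×10⁻⁶ V = 2.69 µV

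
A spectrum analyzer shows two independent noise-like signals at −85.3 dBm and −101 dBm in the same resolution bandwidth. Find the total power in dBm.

−85.2 dBm

Convert to linear, add, convert back:
P₁ = 2.95×10⁻¹² W, P₂ = 7.94×10⁻¹⁴ W
P_tot = 3.03×10⁻¹² W → 10 log₁₀(P_tot / 10⁻³) = −85.2 dBm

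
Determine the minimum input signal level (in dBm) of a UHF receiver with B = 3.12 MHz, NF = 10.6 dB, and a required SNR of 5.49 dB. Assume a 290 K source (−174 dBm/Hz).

Sensitivity = −174 + 10 log₁₀(B) + NF + SNR_min
= −174 + 64.94 + 10.6 + 5.49
= −92.97 dBm → −93.0 dBm

−93.0 dBm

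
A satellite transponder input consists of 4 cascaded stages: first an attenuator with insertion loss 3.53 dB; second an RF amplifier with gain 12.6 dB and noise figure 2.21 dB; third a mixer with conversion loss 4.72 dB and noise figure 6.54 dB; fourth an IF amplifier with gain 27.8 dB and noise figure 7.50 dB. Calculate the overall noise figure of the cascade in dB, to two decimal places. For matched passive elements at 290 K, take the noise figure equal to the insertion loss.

7.70 dB

Convert to linear (a loss of L dB is a gain of −L dB): F_i = 10^(NF_i/10), G_i = 10^(G_i,dB/10)
  Stage 1: F_1 = 10^(3.53/10) = 2.254, G_1 = 10^(−3.53/10) = 0.4436
  Stage 2: F_2 = 10^(2.21/10) = 1.663, G_2 = 10^(12.6/10) = 18.20
  Stage 3: F_3 = 10^(6.54/10) = 4.508, G_3 = 10^(−4.72/10) = 0.3373
  Stage 4: F_4 = 10^(7.50/10) = 5.623, G_4 = 10^(27.8/10) = 602.6
Friis cascade:
  F = 2.254 + (1.663 − 1)/0.4436 + (4.508 − 1)/8.072 + (5.623 − 1)/2.723 = 5.882
NF = 10 log₁₀(5.882) = 7.70 dB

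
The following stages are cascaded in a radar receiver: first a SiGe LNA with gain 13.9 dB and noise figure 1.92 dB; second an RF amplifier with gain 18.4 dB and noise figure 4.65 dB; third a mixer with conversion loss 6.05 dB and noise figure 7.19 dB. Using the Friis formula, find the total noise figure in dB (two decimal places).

Convert to linear (a loss of L dB is a gain of −L dB): F_i = 10^(NF_i/10), G_i = 10^(G_i,dB/10)
  Stage 1: F_1 = 10^(1.92/10) = 1.556, G_1 = 10^(13.9/10) = 24.55
  Stage 2: F_2 = 10^(4.65/10) = 2.917, G_2 = 10^(18.4/10) = 69.18
  Stage 3: F_3 = 10^(7.19/10) = 5.236, G_3 = 10^(−6.05/10) = 0.2483
Friis cascade:
  F = 1.556 + (2.917 − 1)/24.55 + (5.236 − 1)/1698 = 1.637
NF = 10 log₁₀(1.637) = 2.14 dB

2.14 dB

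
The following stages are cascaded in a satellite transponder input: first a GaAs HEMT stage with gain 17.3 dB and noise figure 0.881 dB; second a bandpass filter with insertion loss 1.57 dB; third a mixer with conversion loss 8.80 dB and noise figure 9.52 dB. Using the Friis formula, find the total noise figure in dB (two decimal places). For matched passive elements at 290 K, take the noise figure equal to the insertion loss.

1.60 dB

Convert to linear (a loss of L dB is a gain of −L dB): F_i = 10^(NF_i/10), G_i = 10^(G_i,dB/10)
  Stage 1: F_1 = 10^(0.881/10) = 1.225, G_1 = 10^(17.3/10) = 53.70
  Stage 2: F_2 = 10^(1.57/10) = 1.435, G_2 = 10^(−1.57/10) = 0.6966
  Stage 3: F_3 = 10^(9.52/10) = 8.954, G_3 = 10^(−8.80/10) = 0.1318
Friis cascade:
  F = 1.225 + (1.435 − 1)/53.70 + (8.954 − 1)/37.41 = 1.446
NF = 10 log₁₀(1.446) = 1.60 dB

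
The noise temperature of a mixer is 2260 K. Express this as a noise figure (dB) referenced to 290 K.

9.44 dB

F = 1 + T_e/T₀ = 1 + 2260/290 = 8.7931
NF = 10 log₁₀(8.7931) = 9.44 dB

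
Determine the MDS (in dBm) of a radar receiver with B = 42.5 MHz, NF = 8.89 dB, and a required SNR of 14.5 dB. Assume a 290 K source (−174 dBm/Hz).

Sensitivity = −174 + 10 log₁₀(B) + NF + SNR_min
= −174 + 76.28 + 8.89 + 14.5
= −74.33 dBm → −74.3 dBm

−74.3 dBm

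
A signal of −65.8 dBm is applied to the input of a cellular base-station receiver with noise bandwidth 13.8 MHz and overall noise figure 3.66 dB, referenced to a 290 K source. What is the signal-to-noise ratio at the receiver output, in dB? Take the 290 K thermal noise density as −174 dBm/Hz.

33.1 dB

Noise floor: N = −174 + 10 log₁₀(B) + NF
10 log₁₀(1.38×10⁷) = 71.4 dB
N = −174 + 71.4 + 3.66 = −98.94 dBm
SNR = P_sig − N = −65.8 − (−98.94) = 33.14 dB → 33.1 dB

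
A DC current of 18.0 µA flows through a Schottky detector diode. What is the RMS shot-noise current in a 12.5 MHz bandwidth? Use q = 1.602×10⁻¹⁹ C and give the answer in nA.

I_n = √(2qI·B)
2qI·B = 2 × 1.602×10⁻¹⁹ × 1.80×10⁻⁵ × 1.25×10⁷ = 7.21×10⁻¹⁷ A²
I_n = √(7.21×10⁻¹⁷) = 8.49×10⁻⁹ A = 8.49 nA

8.49 nA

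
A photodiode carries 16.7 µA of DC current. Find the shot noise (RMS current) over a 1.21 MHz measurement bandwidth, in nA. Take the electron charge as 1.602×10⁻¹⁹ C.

I_n = √(2qI·B)
2qI·B = 2 × 1.602×10⁻¹⁹ × 1.67×10⁻⁵ × 1.21×10⁶ = 6.47×10⁻¹⁸ A²
I_n = √(6.47×10⁻¹⁸) = 2.54×10⁻⁹ A = 2.54 nA

2.54 nA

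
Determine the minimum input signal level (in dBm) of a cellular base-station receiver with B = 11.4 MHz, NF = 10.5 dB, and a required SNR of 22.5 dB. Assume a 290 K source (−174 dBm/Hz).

−70.4 dBm

Sensitivity = −174 + 10 log₁₀(B) + NF + SNR_min
= −174 + 70.57 + 10.5 + 22.5
= −70.43 dBm → −70.4 dBm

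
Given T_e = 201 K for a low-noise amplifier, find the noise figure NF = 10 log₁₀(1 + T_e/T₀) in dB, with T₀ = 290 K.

F = 1 + T_e/T₀ = 1 + 201/290 = 1.6931
NF = 10 log₁₀(1.6931) = 2.29 dB

2.29 dB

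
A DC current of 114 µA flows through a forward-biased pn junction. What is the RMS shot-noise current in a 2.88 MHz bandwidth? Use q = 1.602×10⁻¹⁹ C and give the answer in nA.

10.3 nA

I_n = √(2qI·B)
2qI·B = 2 × 1.602×10⁻¹⁹ × 1.14×10⁻⁴ × 2.88×10⁶ = 1.05×10⁻¹⁶ A²
I_n = √(1.05×10⁻¹⁶) = 1.03×10⁻⁸ A = 10.3 nA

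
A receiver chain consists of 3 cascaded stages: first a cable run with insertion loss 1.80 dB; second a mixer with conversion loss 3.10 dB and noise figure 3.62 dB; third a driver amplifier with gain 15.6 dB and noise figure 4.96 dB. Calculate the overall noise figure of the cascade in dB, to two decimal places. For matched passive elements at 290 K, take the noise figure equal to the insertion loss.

10.03 dB

Convert to linear (a loss of L dB is a gain of −L dB): F_i = 10^(NF_i/10), G_i = 10^(G_i,dB/10)
  Stage 1: F_1 = 10^(1.80/10) = 1.514, G_1 = 10^(−1.80/10) = 0.6607
  Stage 2: F_2 = 10^(3.62/10) = 2.301, G_2 = 10^(−3.10/10) = 0.4898
  Stage 3: F_3 = 10^(4.96/10) = 3.133, G_3 = 10^(15.6/10) = 36.31
Friis cascade:
  F = 1.514 + (2.301 − 1)/0.6607 + (3.133 − 1)/0.3236 = 10.08
NF = 10 log₁₀(10.08) = 10.03 dB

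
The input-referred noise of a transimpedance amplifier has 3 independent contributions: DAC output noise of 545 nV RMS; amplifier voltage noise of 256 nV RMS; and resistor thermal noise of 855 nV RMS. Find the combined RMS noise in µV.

1.05 µV

Uncorrelated sources add in power (mean-square): V_tot = √(ΣV_i²)
V_tot = √[(5.45×10⁻⁷)² + (2.56×10⁻⁷)² + (8.55×10⁻⁷)²] = 1.05×10⁻⁶ V = 1.05 µV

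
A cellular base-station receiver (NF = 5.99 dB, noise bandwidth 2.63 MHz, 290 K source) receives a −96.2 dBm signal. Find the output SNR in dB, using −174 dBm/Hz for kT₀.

7.6 dB

Noise floor: N = −174 + 10 log₁₀(B) + NF
10 log₁₀(2.63×10⁶) = 64.2 dB
N = −174 + 64.2 + 5.99 = −103.81 dBm
SNR = P_sig − N = −96.2 − (−103.81) = 7.61 dB → 7.6 dB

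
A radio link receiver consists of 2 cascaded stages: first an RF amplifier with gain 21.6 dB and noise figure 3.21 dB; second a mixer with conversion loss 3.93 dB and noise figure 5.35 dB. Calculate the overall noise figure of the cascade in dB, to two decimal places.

3.24 dB

Convert to linear (a loss of L dB is a gain of −L dB): F_i = 10^(NF_i/10), G_i = 10^(G_i,dB/10)
  Stage 1: F_1 = 10^(3.21/10) = 2.094, G_1 = 10^(21.6/10) = 144.5
  Stage 2: F_2 = 10^(5.35/10) = 3.428, G_2 = 10^(−3.93/10) = 0.4046
Friis cascade:
  F = 2.094 + (3.428 − 1)/144.5 = 2.111
NF = 10 log₁₀(2.111) = 3.24 dB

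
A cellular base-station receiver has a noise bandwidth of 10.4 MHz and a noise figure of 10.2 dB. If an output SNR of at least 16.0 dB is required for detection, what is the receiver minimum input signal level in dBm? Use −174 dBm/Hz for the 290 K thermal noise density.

Sensitivity = −174 + 10 log₁₀(B) + NF + SNR_min
= −174 + 70.17 + 10.2 + 16.0
= −77.63 dBm → −77.6 dBm

−77.6 dBm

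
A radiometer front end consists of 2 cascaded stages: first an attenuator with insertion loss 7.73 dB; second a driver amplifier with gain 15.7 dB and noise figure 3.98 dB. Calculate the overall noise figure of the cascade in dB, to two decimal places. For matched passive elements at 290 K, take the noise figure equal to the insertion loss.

11.71 dB

Convert to linear (a loss of L dB is a gain of −L dB): F_i = 10^(NF_i/10), G_i = 10^(G_i,dB/10)
  Stage 1: F_1 = 10^(7.73/10) = 5.929, G_1 = 10^(−7.73/10) = 0.1687
  Stage 2: F_2 = 10^(3.98/10) = 2.500, G_2 = 10^(15.7/10) = 37.15
Friis cascade:
  F = 5.929 + (2.500 − 1)/0.1687 = 14.83
NF = 10 log₁₀(14.83) = 11.71 dB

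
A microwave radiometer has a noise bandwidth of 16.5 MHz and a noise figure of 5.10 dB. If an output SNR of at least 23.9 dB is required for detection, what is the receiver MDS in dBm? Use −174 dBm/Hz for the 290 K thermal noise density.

Sensitivity = −174 + 10 log₁₀(B) + NF + SNR_min
= −174 + 72.17 + 5.10 + 23.9
= −72.83 dBm → −72.8 dBm

−72.8 dBm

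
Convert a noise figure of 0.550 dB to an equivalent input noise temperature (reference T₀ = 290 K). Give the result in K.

F = 10^(0.550/10) = 1.13501
T_e = (F − 1)·T₀ = (1.13501 − 1) × 290 = 39.2 K

39.2 K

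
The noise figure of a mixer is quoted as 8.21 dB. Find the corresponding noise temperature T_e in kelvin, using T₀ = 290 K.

1630 K

F = 10^(8.21/10) = 6.62217
T_e = (F − 1)·T₀ = (6.62217 − 1) × 290 = 1630 K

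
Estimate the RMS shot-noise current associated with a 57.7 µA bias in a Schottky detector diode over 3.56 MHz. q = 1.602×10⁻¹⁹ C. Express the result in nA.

8.11 nA

I_n = √(2qI·B)
2qI·B = 2 × 1.602×10⁻¹⁹ × 5.77×10⁻⁵ × 3.56×10⁶ = 6.58×10⁻¹⁷ A²
I_n = √(6.58×10⁻¹⁷) = 8.11×10⁻⁹ A = 8.11 nA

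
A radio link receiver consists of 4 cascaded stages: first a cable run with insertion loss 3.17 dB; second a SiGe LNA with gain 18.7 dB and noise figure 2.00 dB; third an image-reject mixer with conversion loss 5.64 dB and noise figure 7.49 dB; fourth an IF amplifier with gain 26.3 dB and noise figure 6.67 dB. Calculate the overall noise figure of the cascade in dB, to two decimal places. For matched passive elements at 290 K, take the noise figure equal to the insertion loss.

5.79 dB

Convert to linear (a loss of L dB is a gain of −L dB): F_i = 10^(NF_i/10), G_i = 10^(G_i,dB/10)
  Stage 1: F_1 = 10^(3.17/10) = 2.075, G_1 = 10^(−3.17/10) = 0.4819
  Stage 2: F_2 = 10^(2.00/10) = 1.585, G_2 = 10^(18.7/10) = 74.13
  Stage 3: F_3 = 10^(7.49/10) = 5.610, G_3 = 10^(−5.64/10) = 0.2729
  Stage 4: F_4 = 10^(6.67/10) = 4.645, G_4 = 10^(26.3/10) = 426.6
Friis cascade:
  F = 2.075 + (1.585 − 1)/0.4819 + (5.610 − 1)/35.73 + (4.645 − 1)/9.750 = 3.791
NF = 10 log₁₀(3.791) = 5.79 dB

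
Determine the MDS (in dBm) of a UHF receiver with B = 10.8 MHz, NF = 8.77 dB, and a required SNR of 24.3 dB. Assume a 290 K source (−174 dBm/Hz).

Sensitivity = −174 + 10 log₁₀(B) + NF + SNR_min
= −174 + 70.33 + 8.77 + 24.3
= −70.60 dBm → −70.6 dBm

−70.6 dBm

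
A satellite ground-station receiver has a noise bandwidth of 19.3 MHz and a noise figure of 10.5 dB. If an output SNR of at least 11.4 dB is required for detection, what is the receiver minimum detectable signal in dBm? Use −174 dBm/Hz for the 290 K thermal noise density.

Sensitivity = −174 + 10 log₁₀(B) + NF + SNR_min
= −174 + 72.86 + 10.5 + 11.4
= −79.24 dBm → −79.2 dBm

−79.2 dBm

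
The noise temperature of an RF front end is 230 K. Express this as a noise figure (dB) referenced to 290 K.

2.54 dB

F = 1 + T_e/T₀ = 1 + 230/290 = 1.7931
NF = 10 log₁₀(1.7931) = 2.54 dB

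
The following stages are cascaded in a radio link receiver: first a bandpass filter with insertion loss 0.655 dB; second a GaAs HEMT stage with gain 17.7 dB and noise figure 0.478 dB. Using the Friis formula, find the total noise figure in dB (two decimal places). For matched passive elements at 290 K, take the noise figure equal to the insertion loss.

Convert to linear (a loss of L dB is a gain of −L dB): F_i = 10^(NF_i/10), G_i = 10^(G_i,dB/10)
  Stage 1: F_1 = 10^(0.655/10) = 1.163, G_1 = 10^(−0.655/10) = 0.8600
  Stage 2: F_2 = 10^(0.478/10) = 1.116, G_2 = 10^(17.7/10) = 58.88
Friis cascade:
  F = 1.163 + (1.116 − 1)/0.8600 = 1.298
NF = 10 log₁₀(1.298) = 1.13 dB

1.13 dB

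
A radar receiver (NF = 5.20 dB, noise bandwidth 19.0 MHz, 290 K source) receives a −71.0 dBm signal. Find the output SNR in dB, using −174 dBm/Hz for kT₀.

Noise floor: N = −174 + 10 log₁₀(B) + NF
10 log₁₀(1.90×10⁷) = 72.79 dB
N = −174 + 72.79 + 5.20 = −96.01 dBm
SNR = P_sig − N = −71.0 − (−96.01) = 25.01 dB → 25.0 dB

25.0 dB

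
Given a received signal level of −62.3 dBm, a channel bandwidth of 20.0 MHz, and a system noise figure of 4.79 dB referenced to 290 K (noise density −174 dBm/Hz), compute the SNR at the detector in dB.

Noise floor: N = −174 + 10 log₁₀(B) + NF
10 log₁₀(2.00×10⁷) = 73.01 dB
N = −174 + 73.01 + 4.79 = −96.20 dBm
SNR = P_sig − N = −62.3 − (−96.20) = 33.90 dB → 33.9 dB

33.9 dB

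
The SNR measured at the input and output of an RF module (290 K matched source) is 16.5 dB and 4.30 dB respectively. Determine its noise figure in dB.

NF (dB) = SNR_in(dB) − SNR_out(dB) when the source is at T₀
NF = 16.5 − 4.30 = 12.20 dB

12.20 dB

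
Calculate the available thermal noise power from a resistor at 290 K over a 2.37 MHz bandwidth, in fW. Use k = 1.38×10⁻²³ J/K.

9.48 fW

P_n = kTB = 1.38×10⁻²³ × 290 × 2.37×10⁶ = 9.48×10⁻¹⁵ W = 9.48 fW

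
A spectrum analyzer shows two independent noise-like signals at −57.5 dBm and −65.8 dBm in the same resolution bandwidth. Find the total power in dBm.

Convert to linear, add, convert back:
P₁ = 1.78×10⁻⁹ W, P₂ = 2.63×10⁻¹⁰ W
P_tot = 2.04×10⁻⁹ W → 10 log₁₀(P_tot / 10⁻³) = −56.9 dBm

−56.9 dBm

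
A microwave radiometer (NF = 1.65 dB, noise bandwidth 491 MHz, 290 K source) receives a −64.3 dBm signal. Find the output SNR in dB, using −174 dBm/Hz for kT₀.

21.1 dB

Noise floor: N = −174 + 10 log₁₀(B) + NF
10 log₁₀(4.91×10⁸) = 86.91 dB
N = −174 + 86.91 + 1.65 = −85.44 dBm
SNR = P_sig − N = −64.3 − (−85.44) = 21.14 dB → 21.1 dB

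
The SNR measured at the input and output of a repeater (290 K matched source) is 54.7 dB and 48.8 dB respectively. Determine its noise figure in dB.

5.9 dB

NF (dB) = SNR_in(dB) − SNR_out(dB) when the source is at T₀
NF = 54.7 − 48.8 = 5.9 dB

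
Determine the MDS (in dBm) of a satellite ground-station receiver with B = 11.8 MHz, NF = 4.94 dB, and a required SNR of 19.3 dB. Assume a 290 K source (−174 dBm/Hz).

Sensitivity = −174 + 10 log₁₀(B) + NF + SNR_min
= −174 + 70.72 + 4.94 + 19.3
= −79.04 dBm → −79.0 dBm

−79.0 dBm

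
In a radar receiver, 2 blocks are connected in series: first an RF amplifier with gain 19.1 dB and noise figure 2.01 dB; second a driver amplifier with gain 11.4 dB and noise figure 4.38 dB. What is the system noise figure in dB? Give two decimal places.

2.07 dB

Convert to linear (a loss of L dB is a gain of −L dB): F_i = 10^(NF_i/10), G_i = 10^(G_i,dB/10)
  Stage 1: F_1 = 10^(2.01/10) = 1.589, G_1 = 10^(19.1/10) = 81.28
  Stage 2: F_2 = 10^(4.38/10) = 2.742, G_2 = 10^(11.4/10) = 13.80
Friis cascade:
  F = 1.589 + (2.742 − 1)/81.28 = 1.610
NF = 10 log₁₀(1.610) = 2.07 dB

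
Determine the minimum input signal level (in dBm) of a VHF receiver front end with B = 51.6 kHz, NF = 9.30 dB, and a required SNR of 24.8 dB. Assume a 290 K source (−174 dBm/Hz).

Sensitivity = −174 + 10 log₁₀(B) + NF + SNR_min
= −174 + 47.13 + 9.30 + 24.8
= −92.77 dBm → −92.8 dBm

−92.8 dBm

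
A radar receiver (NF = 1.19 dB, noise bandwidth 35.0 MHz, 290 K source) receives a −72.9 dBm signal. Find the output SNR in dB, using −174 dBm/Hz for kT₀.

Noise floor: N = −174 + 10 log₁₀(B) + NF
10 log₁₀(3.50×10⁷) = 75.44 dB
N = −174 + 75.44 + 1.19 = −97.37 dBm
SNR = P_sig − N = −72.9 − (−97.37) = 24.47 dB → 24.5 dB

24.5 dB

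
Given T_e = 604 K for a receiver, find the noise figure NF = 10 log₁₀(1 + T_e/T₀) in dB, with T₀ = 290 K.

4.89 dB

F = 1 + T_e/T₀ = 1 + 604/290 = 3.08276
NF = 10 log₁₀(3.08276) = 4.89 dB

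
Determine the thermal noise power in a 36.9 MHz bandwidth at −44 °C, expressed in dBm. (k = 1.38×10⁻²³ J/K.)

T = −44 °C + 273.15 = 229.15 K
P_n = kTB = 1.38×10⁻²³ × 229.15 × 3.69×10⁷ = 1.17×10⁻¹³ W
In dBm: 10 log₁₀(1.17×10⁻¹³ / 10⁻³) = −99.3 dBm

−99.3 dBm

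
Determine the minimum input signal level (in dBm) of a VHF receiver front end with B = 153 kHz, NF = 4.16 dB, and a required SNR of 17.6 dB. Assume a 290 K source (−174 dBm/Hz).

−100.4 dBm

Sensitivity = −174 + 10 log₁₀(B) + NF + SNR_min
= −174 + 51.85 + 4.16 + 17.6
= −100.39 dBm → −100.4 dBm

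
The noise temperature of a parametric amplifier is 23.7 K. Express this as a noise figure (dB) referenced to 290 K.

F = 1 + T_e/T₀ = 1 + 23.7/290 = 1.08172
NF = 10 log₁₀(1.08172) = 0.341 dB

0.341 dB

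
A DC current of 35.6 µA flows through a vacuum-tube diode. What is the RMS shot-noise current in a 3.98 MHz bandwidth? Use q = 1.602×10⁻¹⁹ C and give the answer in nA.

I_n = √(2qI·B)
2qI·B = 2 × 1.602×10⁻¹⁹ × 3.56×10⁻⁵ × 3.98×10⁶ = 4.54×10⁻¹⁷ A²
I_n = √(4.54×10⁻¹⁷) = 6.74×10⁻⁹ A = 6.74 nA

6.74 nA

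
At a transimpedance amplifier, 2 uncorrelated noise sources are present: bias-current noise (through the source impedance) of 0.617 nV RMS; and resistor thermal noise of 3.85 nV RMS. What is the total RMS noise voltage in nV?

Uncorrelated sources add in power (mean-square): V_tot = √(ΣV_i²)
V_tot = √[(6.17×10⁻¹⁰)² + (3.85×10⁻⁹)²] = 3.90×10⁻⁹ V = 3.90 nV

3.90 nV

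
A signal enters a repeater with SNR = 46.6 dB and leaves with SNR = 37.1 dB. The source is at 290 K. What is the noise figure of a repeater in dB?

9.5 dB

NF (dB) = SNR_in(dB) − SNR_out(dB) when the source is at T₀
NF = 46.6 − 37.1 = 9.5 dB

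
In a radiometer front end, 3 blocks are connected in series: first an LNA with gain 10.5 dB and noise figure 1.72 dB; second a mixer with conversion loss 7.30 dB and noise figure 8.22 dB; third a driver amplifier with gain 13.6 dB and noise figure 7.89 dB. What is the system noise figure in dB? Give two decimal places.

Convert to linear (a loss of L dB is a gain of −L dB): F_i = 10^(NF_i/10), G_i = 10^(G_i,dB/10)
  Stage 1: F_1 = 10^(1.72/10) = 1.486, G_1 = 10^(10.5/10) = 11.22
  Stage 2: F_2 = 10^(8.22/10) = 6.637, G_2 = 10^(−7.30/10) = 0.1862
  Stage 3: F_3 = 10^(7.89/10) = 6.152, G_3 = 10^(13.6/10) = 22.91
Friis cascade:
  F = 1.486 + (6.637 − 1)/11.22 + (6.152 − 1)/2.089 = 4.454
NF = 10 log₁₀(4.454) = 6.49 dB

6.49 dB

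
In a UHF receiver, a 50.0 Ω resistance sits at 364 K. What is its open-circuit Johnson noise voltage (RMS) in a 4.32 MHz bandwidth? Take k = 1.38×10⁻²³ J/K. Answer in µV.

V_n = √(4kTRB)
4kTRB = 4 × 1.38×10⁻²³ × 364 × 5.00×10¹ × 4.32×10⁶ = 4.34×10⁻¹² V²
V_n = √(4.34×10⁻¹²) = 2.08×10⁻⁶ V = 2.08 µV

2.08 µV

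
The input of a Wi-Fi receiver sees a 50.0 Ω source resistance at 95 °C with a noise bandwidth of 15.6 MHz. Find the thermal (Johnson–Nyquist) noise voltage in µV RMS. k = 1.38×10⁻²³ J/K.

T = 95 °C + 273.15 = 368.15 K
V_n = √(4kTRB)
4kTRB = 4 × 1.38×10⁻²³ × 368.15 × 5.00×10¹ × 1.56×10⁷ = 1.59×10⁻¹¹ V²
V_n = √(1.59×10⁻¹¹) = 3.98×10⁻⁶ V = 3.98 µV

3.98 µV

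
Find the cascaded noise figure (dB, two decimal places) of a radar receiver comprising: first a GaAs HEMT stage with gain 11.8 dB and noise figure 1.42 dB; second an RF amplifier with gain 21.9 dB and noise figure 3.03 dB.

1.62 dB

Convert to linear (a loss of L dB is a gain of −L dB): F_i = 10^(NF_i/10), G_i = 10^(G_i,dB/10)
  Stage 1: F_1 = 10^(1.42/10) = 1.387, G_1 = 10^(11.8/10) = 15.14
  Stage 2: F_2 = 10^(3.03/10) = 2.009, G_2 = 10^(21.9/10) = 154.9
Friis cascade:
  F = 1.387 + (2.009 − 1)/15.14 = 1.453
NF = 10 log₁₀(1.453) = 1.62 dB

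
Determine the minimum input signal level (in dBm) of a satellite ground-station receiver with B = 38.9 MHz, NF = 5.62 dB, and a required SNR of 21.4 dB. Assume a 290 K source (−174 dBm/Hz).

−71.1 dBm

Sensitivity = −174 + 10 log₁₀(B) + NF + SNR_min
= −174 + 75.9 + 5.62 + 21.4
= −71.08 dBm → −71.1 dBm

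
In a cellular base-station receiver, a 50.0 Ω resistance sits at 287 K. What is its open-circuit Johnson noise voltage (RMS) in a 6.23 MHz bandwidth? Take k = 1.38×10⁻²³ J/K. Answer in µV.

V_n = √(4kTRB)
4kTRB = 4 × 1.38×10⁻²³ × 287 × 5.00×10¹ × 6.23×10⁶ = 4.93×10⁻¹² V²
V_n = √(4.93×10⁻¹²) = 2.22×10⁻⁶ V = 2.22 µV

2.22 µV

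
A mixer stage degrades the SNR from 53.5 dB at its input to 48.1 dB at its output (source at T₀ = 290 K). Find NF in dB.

5.4 dB

NF (dB) = SNR_in(dB) − SNR_out(dB) when the source is at T₀
NF = 53.5 − 48.1 = 5.4 dB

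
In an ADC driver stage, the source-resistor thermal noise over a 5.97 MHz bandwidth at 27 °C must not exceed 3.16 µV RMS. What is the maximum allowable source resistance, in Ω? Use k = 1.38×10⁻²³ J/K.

101 Ω

T = 27 °C + 273.15 = 300.15 K
Johnson–Nyquist: V_n = √(4kTRB) ⇒ R = V_n² / (4kTB)
4kTB = 4 × 1.38×10⁻²³ × 300.15 × 5.97×10⁶ = 9.89×10⁻¹⁴
R = (3.16×10⁻⁶)² / 9.89×10⁻¹⁴ = 1.01×10² Ω = 101 Ω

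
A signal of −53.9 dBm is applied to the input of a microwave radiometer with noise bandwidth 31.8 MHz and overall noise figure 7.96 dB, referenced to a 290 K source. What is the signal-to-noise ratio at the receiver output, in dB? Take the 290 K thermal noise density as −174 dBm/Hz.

37.1 dB

Noise floor: N = −174 + 10 log₁₀(B) + NF
10 log₁₀(3.18×10⁷) = 75.02 dB
N = −174 + 75.02 + 7.96 = −91.02 dBm
SNR = P_sig − N = −53.9 − (−91.02) = 37.12 dB → 37.1 dB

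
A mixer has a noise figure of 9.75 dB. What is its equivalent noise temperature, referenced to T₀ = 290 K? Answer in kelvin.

F = 10^(9.75/10) = 9.44061
T_e = (F − 1)·T₀ = (9.44061 − 1) × 290 = 2448 K

2448 K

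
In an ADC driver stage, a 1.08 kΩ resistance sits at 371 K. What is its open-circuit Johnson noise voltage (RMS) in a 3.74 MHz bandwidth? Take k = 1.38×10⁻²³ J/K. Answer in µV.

V_n = √(4kTRB)
4kTRB = 4 × 1.38×10⁻²³ × 371 × 1.08×10³ × 3.74×10⁶ = 8.27×10⁻¹¹ V²
V_n = √(8.27×10⁻¹¹) = 9.10×10⁻⁶ V = 9.10 µV

9.10 µV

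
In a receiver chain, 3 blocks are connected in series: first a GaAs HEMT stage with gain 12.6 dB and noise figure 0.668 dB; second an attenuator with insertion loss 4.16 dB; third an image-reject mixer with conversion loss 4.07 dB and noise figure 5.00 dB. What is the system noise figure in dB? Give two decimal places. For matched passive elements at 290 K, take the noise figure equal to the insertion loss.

Convert to linear (a loss of L dB is a gain of −L dB): F_i = 10^(NF_i/10), G_i = 10^(G_i,dB/10)
  Stage 1: F_1 = 10^(0.668/10) = 1.166, G_1 = 10^(12.6/10) = 18.20
  Stage 2: F_2 = 10^(4.16/10) = 2.606, G_2 = 10^(−4.16/10) = 0.3837
  Stage 3: F_3 = 10^(5.00/10) = 3.162, G_3 = 10^(−4.07/10) = 0.3917
Friis cascade:
  F = 1.166 + (2.606 − 1)/18.20 + (3.162 − 1)/6.982 = 1.564
NF = 10 log₁₀(1.564) = 1.94 dB

1.94 dB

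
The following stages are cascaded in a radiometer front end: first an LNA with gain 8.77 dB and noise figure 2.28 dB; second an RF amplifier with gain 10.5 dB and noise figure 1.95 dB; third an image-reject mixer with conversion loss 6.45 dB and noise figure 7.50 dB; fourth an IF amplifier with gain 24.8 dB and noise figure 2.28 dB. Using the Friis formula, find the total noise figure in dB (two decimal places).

2.69 dB

Convert to linear (a loss of L dB is a gain of −L dB): F_i = 10^(NF_i/10), G_i = 10^(G_i,dB/10)
  Stage 1: F_1 = 10^(2.28/10) = 1.690, G_1 = 10^(8.77/10) = 7.534
  Stage 2: F_2 = 10^(1.95/10) = 1.567, G_2 = 10^(10.5/10) = 11.22
  Stage 3: F_3 = 10^(7.50/10) = 5.623, G_3 = 10^(−6.45/10) = 0.2265
  Stage 4: F_4 = 10^(2.28/10) = 1.690, G_4 = 10^(24.8/10) = 302.0
Friis cascade:
  F = 1.690 + (1.567 − 1)/7.534 + (5.623 − 1)/84.53 + (1.690 − 1)/19.14 = 1.856
NF = 10 log₁₀(1.856) = 2.69 dB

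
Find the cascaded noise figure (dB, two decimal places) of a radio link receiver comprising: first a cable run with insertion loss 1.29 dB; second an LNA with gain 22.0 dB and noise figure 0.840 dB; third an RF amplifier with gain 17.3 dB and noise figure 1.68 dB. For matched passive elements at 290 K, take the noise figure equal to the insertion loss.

2.14 dB

Convert to linear (a loss of L dB is a gain of −L dB): F_i = 10^(NF_i/10), G_i = 10^(G_i,dB/10)
  Stage 1: F_1 = 10^(1.29/10) = 1.346, G_1 = 10^(−1.29/10) = 0.7430
  Stage 2: F_2 = 10^(0.840/10) = 1.213, G_2 = 10^(22.0/10) = 158.5
  Stage 3: F_3 = 10^(1.68/10) = 1.472, G_3 = 10^(17.3/10) = 53.70
Friis cascade:
  F = 1.346 + (1.213 − 1)/0.7430 + (1.472 − 1)/117.8 = 1.637
NF = 10 log₁₀(1.637) = 2.14 dB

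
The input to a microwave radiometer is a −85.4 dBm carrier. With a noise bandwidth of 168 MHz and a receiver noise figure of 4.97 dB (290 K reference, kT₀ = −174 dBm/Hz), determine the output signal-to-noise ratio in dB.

1.4 dB

Noise floor: N = −174 + 10 log₁₀(B) + NF
10 log₁₀(1.68×10⁸) = 82.25 dB
N = −174 + 82.25 + 4.97 = −86.78 dBm
SNR = P_sig − N = −85.4 − (−86.78) = 1.38 dB → 1.4 dB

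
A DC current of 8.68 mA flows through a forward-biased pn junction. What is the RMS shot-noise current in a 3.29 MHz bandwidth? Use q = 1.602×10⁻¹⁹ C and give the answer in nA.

I_n = √(2qI·B)
2qI·B = 2 × 1.602×10⁻¹⁹ × 8.68×10⁻³ × 3.29×10⁶ = 9.15×10⁻¹⁵ A²
I_n = √(9.15×10⁻¹⁵) = 9.57×10⁻⁸ A = 95.7 nA

95.7 nA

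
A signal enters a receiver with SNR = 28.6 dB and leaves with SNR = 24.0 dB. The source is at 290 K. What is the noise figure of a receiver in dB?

NF (dB) = SNR_in(dB) − SNR_out(dB) when the source is at T₀
NF = 28.6 − 24.0 = 4.6 dB

4.6 dB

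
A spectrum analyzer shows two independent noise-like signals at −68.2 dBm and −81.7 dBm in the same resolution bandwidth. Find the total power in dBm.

−68.0 dBm

Convert to linear, add, convert back:
P₁ = 1.51×10⁻¹⁰ W, P₂ = 6.76×10⁻¹² W
P_tot = 1.58×10⁻¹⁰ W → 10 log₁₀(P_tot / 10⁻³) = −68.0 dBm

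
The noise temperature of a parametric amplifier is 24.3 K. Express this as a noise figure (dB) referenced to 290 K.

0.349 dB

F = 1 + T_e/T₀ = 1 + 24.3/290 = 1.08379
NF = 10 log₁₀(1.08379) = 0.349 dB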